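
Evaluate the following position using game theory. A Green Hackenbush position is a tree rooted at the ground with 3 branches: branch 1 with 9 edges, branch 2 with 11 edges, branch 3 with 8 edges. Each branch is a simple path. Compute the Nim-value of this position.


The tree has 3 branches from the ground vertex.
In Green Hackenbush, the Nim-value of a simple path of length k is k.
Branch 1: length 9, Nim-value = 9
Branch 2: length 11, Nim-value = 11
Branch 3: length 8, Nim-value = 8
Total Nim-value = XOR of all branch values:
0 XOR 9 = 9
9 XOR 11 = 2
2 XOR 8 = 10
Nim-value of the tree = 10

10


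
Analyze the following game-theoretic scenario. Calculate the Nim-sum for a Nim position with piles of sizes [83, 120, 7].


We need the XOR (exclusive or) of all pile sizes.
After XOR-ing pile 1 (size 83): 0 XOR 83 = 83
After XOR-ing pile 2 (size 120): 83 XOR 120 = 43
After XOR-ing pile 3 (size 7): 43 XOR 7 = 44
The Nim-value of this position is 44.

44


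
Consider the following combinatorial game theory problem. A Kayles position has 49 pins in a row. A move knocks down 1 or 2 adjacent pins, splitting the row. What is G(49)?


Kayles: a move removes 1 or 2 adjacent pins from a contiguous row.
Removing pins from a row of k leaves two independent rows (a, b) with a + b = k - 1 (one pin) or a + b = k - 2 (two pins); an end removal gives a = 0.
By Sprague-Grundy, G(k) = mex{ G(a) XOR G(b) } over all these splits. G(0) = 0.
G(1): splits (0,0):0^0=0 -> mex({0}) = 1
G(2): splits (0,1):0^1=1 (0,0):0^0=0 -> mex({0, 1}) = 2
G(3): splits (0,2):0^2=2 (1,1):1^1=0 (0,1):0^1=1 -> mex({0, 1, 2}) = 3
G(4): splits (0,3):0^3=3 (1,2):1^2=3 (0,2):0^2=2 (1,1):1^1=0 -> mex({0, 2, 3}) = 1
G(5): splits (0,4):0^1=1 (1,3):1^3=2 (2,2):2^2=0 (0,3):0^3=3 (1,2):1^2=3 -> mex({0, 1, 2, 3}) = 4
G(6) = mex({0, 1, 2, 4}) = 3
G(7) = mex({0, 1, 3, 4, 5}) = 2
G(8) = mex({0, 2, 3, 5, 6}) = 1
G(9) = mex({0, 1, 2, 3, 6, 7}) = 4
G(10) = mex({0, 1, 3, 4, 5, 7}) = 2
G(11) = mex({0, 1, 2, 3, 4, 5}) = 6
G(12) = mex({0, 1, 2, 3, 5, 6, 7}) = 4
G(13) = mex({0, 2, 3, 4, 6, 7}) = 1
G(14) = mex({0, 1, 4, 5, 6, 7}) = 2
G(15) = mex({0, 1, 2, 3, 4, 5, 6}) = 7
G(16) = mex({0, 2, 3, 5, 6, 7}) = 1
G(17) = mex({0, 1, 2, 3, 5, 6, 7}) = 4
G(18) = mex({0, 1, 2, 4, 5, 6}) = 3
G(19) = mex({0, 1, 3, 4, 5, 7}) = 2
G(20) = mex({0, 2, 3, 4, 5, 6, 7}) = 1
G(21) = mex({0, 1, 2, 3, 5, 6, 7}) = 4
G(22) = mex({0, 1, 2, 3, 4, 5, 7}) = 6
G(23) = mex({0, 1, 2, 3, 4, 5, 6}) = 7
G(24) = mex({0, 1, 2, 3, 5, 6, 7}) = 4
G(25) = mex({0, 2, 3, 4, 6, 7}) = 1
G(26) = mex({0, 1, 3, 4, 5, 6, 7}) = 2
G(27) = mex({0, 1, 2, 3, 4, 5, 6, 7}) = 8
G(28) = mex({0, 1, 2, 3, 4, 6, 7, 8}) = 5
G(29) = mex({0, 1, 2, 3, 5, 6, 7, 8, 9}) = 4
G(30) = mex({0, 1, 2, 3, 4, 5, 6, 9, 10}) = 7
G(31) = mex({0, 1, 3, 4, 5, 7, 10, 11}) = 2
G(32) = mex({0, 2, 3, 4, 5, 6, 7, 9, 11}) = 1
G(33) = mex({0, 1, 2, 3, 4, 5, 6, 7, 9, 12}) = 8
G(34) = mex({0, 1, 2, 3, 4, 5, 7, 8, 11, 12}) = 6
G(35) = mex({0, 1, 2, 3, 4, 5, 6, 8, 9, 10, 11}) = 7
G(36) = mex({0, 1, 2, 3, 5, 6, 7, 9, 10}) = 4
G(37) = mex({0, 2, 3, 4, 6, 7, 9, 10, 11, 12}) = 1
G(38) = mex({0, 1, 3, 4, 5, 6, 7, 9, 10, 11, 12}) = 2
G(39) = mex({0, 1, 2, 4, 5, 6, 7, 9, 10, 12, 14}) = 3
G(40) = mex({0, 2, 3, 4, 6, 7, 11, 12, 14}) = 1
G(41) = mex({0, 1, 2, 3, 5, 6, 7, 9, 10, 11, 12}) = 4
G(42) = mex({0, 1, 2, 3, 4, 5, 6, 9, 10}) = 7
G(43) = mex({0, 1, 3, 4, 5, 7, 9, 10, 12, 15}) = 2
G(44) = mex({0, 2, 3, 4, 5, 6, 7, 9, 10, 12, 15}) = 1
G(45) = mex({0, 1, 2, 3, 4, 5, 6, 7, 9, 10, 12, 14}) = 8
G(46) = mex({0, 1, 3, 4, 5, 7, 8, 11, 12, 14}) = 2
G(47) = mex({0, 1, 2, 3, 4, 5, 6, 8, 9, 10, 11, 12}) = 7
G(48) = mex({0, 1, 2, 3, 5, 6, 7, 9, 10}) = 4
G(49) = mex({0, 2, 3, 4, 6, 7, 9, 10, 11, 12, 15}) = 1
Therefore G(49) = 1.

1


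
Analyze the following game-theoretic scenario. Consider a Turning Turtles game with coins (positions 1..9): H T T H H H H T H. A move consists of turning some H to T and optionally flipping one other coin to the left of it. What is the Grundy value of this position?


Coins: H T T H H H H T H
Key fact: a single head at position k behaves exactly like a Nim heap of size k (turning it to T and optionally flipping a coin at j < k corresponds to moving the heap from k to j, or to 0), and heads combine as a disjunctive sum (two heads at the same place would cancel, matching j XOR j = 0). So the Nim-value is the XOR of the 1-indexed positions of the heads.
Face-up positions (1-indexed): [1, 4, 5, 6, 7, 9]
XOR 0 with 1: 0 XOR 1 = 1
XOR 1 with 4: 1 XOR 4 = 5
XOR 5 with 5: 5 XOR 5 = 0
XOR 0 with 6: 0 XOR 6 = 6
XOR 6 with 7: 6 XOR 7 = 1
XOR 1 with 9: 1 XOR 9 = 8
Nim-value = 8

8


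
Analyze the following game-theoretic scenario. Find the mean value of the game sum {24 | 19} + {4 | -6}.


G1 = {24 | 19}, G2 = {4 | -6}
Each is a switch {a | b} with numbers a > b; its mean value is (a + b)/2, and mean value is additive over game sums: m(G1 + G2) = m(G1) + m(G2).
Mean of G1 = (24 + (19))/2 = 43/2 = 43/2
Mean of G2 = (4 + (-6))/2 = -2/2 = -1
Mean of G1 + G2 = 43/2 + -1 = 41/2

41/2


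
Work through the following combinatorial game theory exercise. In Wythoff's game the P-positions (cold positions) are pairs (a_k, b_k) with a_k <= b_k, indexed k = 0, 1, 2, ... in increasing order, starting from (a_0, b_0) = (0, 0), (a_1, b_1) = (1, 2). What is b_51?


By Wythoff's theorem, a_k = floor(k * phi) and b_k = floor(k * phi^2) = a_k + k, where phi = (1 + sqrt(5))/2 is the golden ratio.
phi = (1 + sqrt(5))/2 = 1.618034
phi^2 = phi + 1 = 2.618034
k = 51
k * phi^2 = 51 * 2.618034 = 133.519733
b_51 = floor(k * phi^2) = 133 (check: a_51 + k = 82 + 51 = 133)

133


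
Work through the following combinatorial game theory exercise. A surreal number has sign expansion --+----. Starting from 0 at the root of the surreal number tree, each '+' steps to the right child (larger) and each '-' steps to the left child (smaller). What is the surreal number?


Sign expansion: --+----
Rule: track bounds (lo, hi), initially (-inf, +inf). On '+', the current value becomes lo and we move to the simplest number in (value, hi): value + 1 if hi = +inf, otherwise the midpoint (value + hi)/2. On '-', the current value becomes hi and we move to value - 1 if lo = -inf, otherwise the midpoint (lo + value)/2.
Start at 0.
Step 1: sign = -, move left. Bounds: (-inf, 0). Value = -1
Step 2: sign = -, move left. Bounds: (-inf, -1). Value = -2
Step 3: sign = +, move right. Bounds: (-2, -1). Value = -3/2
Step 4: sign = -, move left. Bounds: (-2, -3/2). Value = -7/4
Step 5: sign = -, move left. Bounds: (-2, -7/4). Value = -15/8
Step 6: sign = -, move left. Bounds: (-2, -15/8). Value = -31/16
Step 7: sign = -, move left. Bounds: (-2, -31/16). Value = -63/32
The surreal number with sign expansion --+---- is -63/32.

-63/32


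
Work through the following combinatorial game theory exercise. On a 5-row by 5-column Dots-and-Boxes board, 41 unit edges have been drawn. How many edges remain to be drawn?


Grid: 5 x 5 boxes, i.e. 6 rows and 6 columns of dots.
Horizontal edges: (rows + 1) * cols = 6 * 5 = 30
Vertical edges: rows * (cols + 1) = 5 * 6 = 30
Total edges: 30 + 30 = 60
Edges drawn: 41
Remaining: 60 - 41 = 19

19


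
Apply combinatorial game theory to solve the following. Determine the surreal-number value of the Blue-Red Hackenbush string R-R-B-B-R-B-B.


Edges (from ground): R-R-B-B-R-B-B
By Berlekamp's sign-expansion rule, a Blue-Red Hackenbush stalk has the value of the surreal number whose sign sequence is the edge sequence with B -> + and R -> -.
Sign sequence: --++-++
Trace the sign expansion in the surreal number tree, starting from 0:
Edge 1: R (sign -) -> bounds (-inf, 0), value = -1
Edge 2: R (sign -) -> bounds (-inf, -1), value = -2
Edge 3: B (sign +) -> bounds (-2, -1), value = -3/2
Edge 4: B (sign +) -> bounds (-3/2, -1), value = -5/4
Edge 5: R (sign -) -> bounds (-3/2, -5/4), value = -11/8
Edge 6: B (sign +) -> bounds (-11/8, -5/4), value = -21/16
Edge 7: B (sign +) -> bounds (-21/16, -5/4), value = -41/32
Game value = -41/32

-41/32


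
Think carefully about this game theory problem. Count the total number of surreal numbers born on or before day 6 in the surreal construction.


Day 0: {|} = 0 is born. Count = 1.
Day n: the number of surreal numbers born by day n is 2^(n+1) - 1.
By day 0: 2^1 - 1 = 1
By day 1: 2^2 - 1 = 3
By day 2: 2^3 - 1 = 7
By day 3: 2^4 - 1 = 15
By day 4: 2^5 - 1 = 31
By day 5: 2^6 - 1 = 63
By day 6: 2^7 - 1 = 127
By day 6: 127 surreal numbers.

127


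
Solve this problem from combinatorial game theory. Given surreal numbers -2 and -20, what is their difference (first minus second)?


x = -2, y = -20
x - y = -2 - -20 = 18

18


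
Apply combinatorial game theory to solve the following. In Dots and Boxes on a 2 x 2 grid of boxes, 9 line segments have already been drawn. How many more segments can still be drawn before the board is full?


Grid: 2 x 2 boxes, i.e. 3 rows and 3 columns of dots.
Horizontal edges: (rows + 1) * cols = 3 * 2 = 6
Vertical edges: rows * (cols + 1) = 2 * 3 = 6
Total edges: 6 + 6 = 12
Edges drawn: 9
Remaining: 12 - 9 = 3

3


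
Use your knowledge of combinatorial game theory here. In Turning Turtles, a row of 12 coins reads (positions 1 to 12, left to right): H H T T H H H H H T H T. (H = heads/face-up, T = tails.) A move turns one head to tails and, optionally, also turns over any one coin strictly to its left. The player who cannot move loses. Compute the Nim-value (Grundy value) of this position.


Coins: H H T T H H H H H T H T
Key fact: a single head at position k behaves exactly like a Nim heap of size k (turning it to T and optionally flipping a coin at j < k corresponds to moving the heap from k to j, or to 0), and heads combine as a disjunctive sum (two heads at the same place would cancel, matching j XOR j = 0). So the Nim-value is the XOR of the 1-indexed positions of the heads.
Face-up positions (1-indexed): [1, 2, 5, 6, 7, 8, 9, 11]
XOR 0 with 1: 0 XOR 1 = 1
XOR 1 with 2: 1 XOR 2 = 3
XOR 3 with 5: 3 XOR 5 = 6
XOR 6 with 6: 6 XOR 6 = 0
XOR 0 with 7: 0 XOR 7 = 7
XOR 7 with 8: 7 XOR 8 = 15
XOR 15 with 9: 15 XOR 9 = 6
XOR 6 with 11: 6 XOR 11 = 13
Nim-value = 13

13


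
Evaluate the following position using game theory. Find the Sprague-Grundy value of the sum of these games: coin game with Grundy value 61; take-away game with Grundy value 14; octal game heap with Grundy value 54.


By the Sprague-Grundy theorem, the Grundy value of a sum of games is the XOR of individual Grundy values.
coin game: Grundy value = 61. Running XOR: 0 XOR 61 = 61
take-away game: Grundy value = 14. Running XOR: 61 XOR 14 = 51
octal game heap: Grundy value = 54. Running XOR: 51 XOR 54 = 5
The combined Grundy value is 5.

5


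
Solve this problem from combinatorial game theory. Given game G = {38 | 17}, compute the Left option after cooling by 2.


Original game: {38 | 17} (a switch {a | b} with a > b).
Cooling by t (for t below the temperature (a - b)/2 = 21/2) taxes each move by t: {a | b} cooled by t is {a - t | b + t}.
Cooling amount: t = 2
Cooled Left option: 38 - 2 = 36
Cooled Right option: 17 + 2 = 19
Cooled game: {36 | 19}
Left option = 36

36


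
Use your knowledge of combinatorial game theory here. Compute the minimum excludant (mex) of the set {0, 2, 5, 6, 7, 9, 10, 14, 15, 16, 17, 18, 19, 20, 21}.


Set = {0, 2, 5, 6, 7, 9, 10, 14, 15, 16, 17, 18, 19, 20, 21}
0 is in the set.
1 is NOT in the set. This is the mex.
mex = 1

1


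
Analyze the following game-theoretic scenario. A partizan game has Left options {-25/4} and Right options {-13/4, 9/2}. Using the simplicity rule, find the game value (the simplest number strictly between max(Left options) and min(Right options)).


Left options: {-25/4}, max = -25/4
Right options: {-13/4, 9/2}, min = -13/4
All options are numbers and max(Left) < min(Right), so by the simplicity theorem the value is the simplest (earliest-born) number strictly between -25/4 and -13/4.
Integers -6 through -4 all lie strictly between -25/4 and -13/4.
Among integers, the simplest (lowest birthday = smallest |n|; 0 is born on day 0, +-n on day n) is -4.
No non-integer in the interval can be simpler: if x is a non-integer in the interval, then floor(x) or ceil(x) also lies in the interval (the interval contains an integer), and both are proper prefixes of x's sign expansion, i.e. born earlier. So the game value is -4.
Game value = -4

-4


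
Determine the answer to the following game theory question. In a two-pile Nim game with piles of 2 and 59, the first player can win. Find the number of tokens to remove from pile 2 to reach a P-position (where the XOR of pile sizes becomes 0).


Piles: 2 and 59
Current XOR: 2 XOR 59 = 57 (non-zero, so this is an N-position).
To make the XOR zero, we need to find a move that balances the piles.
For pile 2 (size 59): target = 59 XOR 57 = 2
We reduce pile 2 from 59 to 2.
Tokens removed: 59 - 2 = 57
Verification: 2 XOR 2 = 0

57


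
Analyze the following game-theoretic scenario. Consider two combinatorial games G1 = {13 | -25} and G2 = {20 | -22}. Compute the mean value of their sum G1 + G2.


G1 = {13 | -25}, G2 = {20 | -22}
Each is a switch {a | b} with numbers a > b; its mean value is (a + b)/2, and mean value is additive over game sums: m(G1 + G2) = m(G1) + m(G2).
Mean of G1 = (13 + (-25))/2 = -12/2 = -6
Mean of G2 = (20 + (-22))/2 = -2/2 = -1
Mean of G1 + G2 = -6 + -1 = -7

-7


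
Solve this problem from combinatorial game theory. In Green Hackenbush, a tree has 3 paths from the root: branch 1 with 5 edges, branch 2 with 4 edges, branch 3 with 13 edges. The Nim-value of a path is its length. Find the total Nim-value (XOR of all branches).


The tree has 3 branches from the ground vertex.
In Green Hackenbush, the Nim-value of a simple path of length k is k.
Branch 1: length 5, Nim-value = 5
Branch 2: length 4, Nim-value = 4
Branch 3: length 13, Nim-value = 13
Total Nim-value = XOR of all branch values:
0 XOR 5 = 5
5 XOR 4 = 1
1 XOR 13 = 12
Nim-value of the tree = 12

12


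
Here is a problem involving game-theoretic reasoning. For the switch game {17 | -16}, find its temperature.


The game is {17 | -16}, a switch {a | b} with numbers a > b.
Cooling {a | b} by t gives {a - t | b + t}, which stops being hot when a - t = b + t, i.e. at t = (a - b)/2. So the temperature of a switch is (a - b)/2.
Temperature = (Left option - Right option) / 2
= (17 - (-16)) / 2
= 33 / 2
= 33/2

33/2


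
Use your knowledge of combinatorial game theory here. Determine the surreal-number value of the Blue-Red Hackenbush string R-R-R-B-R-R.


Edges (from ground): R-R-R-B-R-R
By Berlekamp's sign-expansion rule, a Blue-Red Hackenbush stalk has the value of the surreal number whose sign sequence is the edge sequence with B -> + and R -> -.
Sign sequence: ---+--
Trace the sign expansion in the surreal number tree, starting from 0:
Edge 1: R (sign -) -> bounds (-inf, 0), value = -1
Edge 2: R (sign -) -> bounds (-inf, -1), value = -2
Edge 3: R (sign -) -> bounds (-inf, -2), value = -3
Edge 4: B (sign +) -> bounds (-3, -2), value = -5/2
Edge 5: R (sign -) -> bounds (-3, -5/2), value = -11/4
Edge 6: R (sign -) -> bounds (-3, -11/4), value = -23/8
Game value = -23/8

-23/8


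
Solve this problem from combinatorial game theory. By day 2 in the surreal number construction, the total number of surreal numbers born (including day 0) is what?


Day 0: {|} = 0 is born. Count = 1.
Day n: the number of surreal numbers born by day n is 2^(n+1) - 1.
By day 0: 2^1 - 1 = 1
By day 1: 2^2 - 1 = 3
By day 2: 2^3 - 1 = 7
By day 2: 7 surreal numbers.

7


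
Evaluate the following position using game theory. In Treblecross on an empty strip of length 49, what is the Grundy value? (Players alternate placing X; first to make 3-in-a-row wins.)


Treblecross: place X on empty cells; 3-in-a-row wins.
Playing within two cells of an existing X lets the opponent win at once, so sensible play treats the cells i-2..i+2 around each X as dead. The player left with no safe cell loses, so this is a normal-play take-away game on strips of safe cells.
Placing X at cell i (0-indexed) of a strip of k safe cells leaves independent strips of sizes max(0, i-2) and max(0, k-i-3). Hence G(k) = mex{ G(max(0,i-2)) XOR G(max(0,k-i-3)) : 0 <= i < k }, with G(0) = 0.
G(1): splits (0,0):0^0=0 -> mex({0}) = 1
G(2): splits (0,0):0^0=0 -> mex({0}) = 1
G(3): splits (0,0):0^0=0 -> mex({0}) = 1
G(4): splits (0,1):0^1=1 (0,0):0^0=0 -> mex({0, 1}) = 2
G(5): splits (0,2):0^1=1 (0,1):0^1=1 (0,0):0^0=0 -> mex({0, 1}) = 2
G(6) = mex({1}) = 0
G(7) = mex({0, 1, 2}) = 3
G(8) = mex({0, 1, 2}) = 3
G(9) = mex({0, 2}) = 1
G(10) = mex({0, 2, 3}) = 1
G(11) = mex({0, 3}) = 1
G(12) = mex({1, 3}) = 0
G(13) = mex({0, 1, 2, 3}) = 4
G(14) = mex({0, 1, 2}) = 3
G(15) = mex({0, 1, 2}) = 3
G(16) = mex({0, 1, 2, 4}) = 3
G(17) = mex({0, 1, 3, 4}) = 2
G(18) = mex({0, 1, 3, 4}) = 2
G(19) = mex({0, 1, 3, 5}) = 2
G(20) = mex({0, 1, 2, 3, 5}) = 4
G(21) = mex({0, 1, 2, 3, 5}) = 4
G(22) = mex({1, 2, 6}) = 0
G(23) = mex({0, 1, 2, 3, 4, 6}) = 5
G(24) = mex({0, 1, 2, 3, 4}) = 5
G(25) = mex({0, 1, 3, 4, 7}) = 2
G(26) = mex({0, 1, 3, 4, 5, 7}) = 2
G(27) = mex({0, 1, 3, 5}) = 2
G(28) = mex({0, 1, 2, 5}) = 3
G(29) = mex({0, 1, 2, 4, 5, 6}) = 3
G(30) = mex({1, 2, 4, 6}) = 0
G(31) = mex({0, 1, 2, 3, 4, 6}) = 5
G(32) = mex({1, 2, 3, 4, 7}) = 0
G(33) = mex({0, 3, 7}) = 1
G(34) = mex({0, 2, 3, 5, 7}) = 1
G(35) = mex({0, 2, 3, 5, 6}) = 1
G(36) = mex({0, 1, 2, 5, 6}) = 3
G(37) = mex({0, 1, 2, 4, 5, 6}) = 3
G(38) = mex({0, 1, 2, 4}) = 3
G(39) = mex({0, 1, 2, 3, 4, 7}) = 5
G(40) = mex({0, 1, 2, 3, 4, 5, 7}) = 6
G(41) = mex({0, 1, 2, 3, 5, 7}) = 4
G(42) = mex({0, 1, 2, 3, 5, 6, 7}) = 4
G(43) = mex({0, 2, 3, 5, 6}) = 1
G(44) = mex({1, 2, 3, 4, 5, 6}) = 0
G(45) = mex({0, 1, 2, 3, 4, 6, 7}) = 5
G(46) = mex({0, 1, 2, 3, 4, 7}) = 5
G(47) = mex({0, 1, 2, 3, 4, 5, 7}) = 6
G(48) = mex({0, 1, 2, 3, 4, 5, 7}) = 6
G(49) = mex({0, 1, 3, 4, 5, 7}) = 2
Therefore G(49) = 2.

2


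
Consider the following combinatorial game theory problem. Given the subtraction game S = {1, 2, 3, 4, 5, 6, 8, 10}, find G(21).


The subtraction set is S = {1, 2, 3, 4, 5, 6, 8, 10}.
G(k) = mex{ G(k - s) : s in S, s <= k }. We compute iteratively: G(0) = 0.
G(1) = mex({0}) = 1
G(2) = mex({0, 1}) = 2
G(3) = mex({0, 1, 2}) = 3
G(4) = mex({0, 1, 2, 3}) = 4
G(5) = mex({0, 1, 2, 3, 4}) = 5
G(6) = mex({0, 1, 2, 3, 4, 5}) = 6
G(7) = mex({1, 2, 3, 4, 5, 6}) = 0
G(8) = mex({0, 2, 3, 4, 5, 6}) = 1
G(9) = mex({0, 1, 3, 4, 5, 6}) = 2
G(10) = mex({0, 1, 2, 4, 5, 6}) = 3
G(11) = mex({0, 1, 2, 3, 5, 6}) = 4
G(12) = mex({0, 1, 2, 3, 4, 6}) = 5
G(13) = mex({0, 1, 2, 3, 4, 5}) = 6
G(14) = mex({1, 2, 3, 4, 5, 6}) = 0
G(15) = mex({0, 2, 3, 4, 5, 6}) = 1
G(16) = mex({0, 1, 3, 4, 5, 6}) = 2
Observe that G(7)..G(16) = 0, 1, 2, 3, 4, 5, 6, 0, 1, 2 repeats G(0)..G(9) = 0, 1, 2, 3, 4, 5, 6, 0, 1, 2.
For k >= max(S) = 10, G(k) is determined by the previous 10 values G(k-10)..G(k-1); a window of 10 consecutive values has recurred shifted by 7, so by induction G(k + 7) = G(k) for all k >= 0: the sequence is periodic from the start with period 7.
One period: G(0..6) = 0, 1, 2, 3, 4, 5, 6.
21 mod 7 = 0, so G(21) = G(0) = 0.

0


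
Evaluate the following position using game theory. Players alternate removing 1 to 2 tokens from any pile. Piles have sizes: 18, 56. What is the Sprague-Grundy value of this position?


Subtraction set: {1, 2}
For this subtraction set, G(n) = n mod 3 (period = max + 1 = 3).
Pile 1 (size 18): G(18) = 18 mod 3 = 0
Pile 2 (size 56): G(56) = 56 mod 3 = 2
Total Grundy value = XOR of all: 0 XOR 2 = 2

2


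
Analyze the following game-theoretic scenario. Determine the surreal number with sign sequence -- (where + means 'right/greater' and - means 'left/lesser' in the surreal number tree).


Sign expansion: --
Rule: track bounds (lo, hi), initially (-inf, +inf). On '+', the current value becomes lo and we move to the simplest number in (value, hi): value + 1 if hi = +inf, otherwise the midpoint (value + hi)/2. On '-', the current value becomes hi and we move to value - 1 if lo = -inf, otherwise the midpoint (lo + value)/2.
Start at 0.
Step 1: sign = -, move left. Bounds: (-inf, 0). Value = -1
Step 2: sign = -, move left. Bounds: (-inf, -1). Value = -2
The surreal number with sign expansion -- is -2.

-2


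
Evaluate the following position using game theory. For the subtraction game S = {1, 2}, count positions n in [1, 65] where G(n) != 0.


Subtraction set S = {1, 2}, so G(n) = n mod 3.
G(n) = 0 when n is a multiple of 3.
Multiples of 3 in [1, 65]: 21
N-positions (nonzero Grundy) = 65 - 21 = 44

44


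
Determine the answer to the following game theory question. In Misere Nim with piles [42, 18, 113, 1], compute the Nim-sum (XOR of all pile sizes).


We need the XOR (exclusive or) of all pile sizes.
After XOR-ing pile 1 (size 42): 0 XOR 42 = 42
After XOR-ing pile 2 (size 18): 42 XOR 18 = 56
After XOR-ing pile 3 (size 113): 56 XOR 113 = 73
After XOR-ing pile 4 (size 1): 73 XOR 1 = 72
The Nim-value of this position is 72.

72


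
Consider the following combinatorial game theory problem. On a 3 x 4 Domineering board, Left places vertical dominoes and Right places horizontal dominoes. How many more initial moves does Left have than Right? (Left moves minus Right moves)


Board is 3 x 4 (rows x cols).
Left (vertical) placements: (rows-1) * cols = 2 * 4 = 8
Right (horizontal) placements: rows * (cols-1) = 3 * 3 = 9
Advantage = Left - Right = 8 - 9 = -1

-1


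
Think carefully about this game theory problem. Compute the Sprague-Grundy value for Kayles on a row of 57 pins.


Kayles: a move removes 1 or 2 adjacent pins from a contiguous row.
Removing pins from a row of k leaves two independent rows (a, b) with a + b = k - 1 (one pin) or a + b = k - 2 (two pins); an end removal gives a = 0.
By Sprague-Grundy, G(k) = mex{ G(a) XOR G(b) } over all these splits. G(0) = 0.
G(1): splits (0,0):0^0=0 -> mex({0}) = 1
G(2): splits (0,1):0^1=1 (0,0):0^0=0 -> mex({0, 1}) = 2
G(3): splits (0,2):0^2=2 (1,1):1^1=0 (0,1):0^1=1 -> mex({0, 1, 2}) = 3
G(4): splits (0,3):0^3=3 (1,2):1^2=3 (0,2):0^2=2 (1,1):1^1=0 -> mex({0, 2, 3}) = 1
G(5): splits (0,4):0^1=1 (1,3):1^3=2 (2,2):2^2=0 (0,3):0^3=3 (1,2):1^2=3 -> mex({0, 1, 2, 3}) = 4
G(6) = mex({0, 1, 2, 4}) = 3
G(7) = mex({0, 1, 3, 4, 5}) = 2
G(8) = mex({0, 2, 3, 5, 6}) = 1
G(9) = mex({0, 1, 2, 3, 6, 7}) = 4
G(10) = mex({0, 1, 3, 4, 5, 7}) = 2
G(11) = mex({0, 1, 2, 3, 4, 5}) = 6
G(12) = mex({0, 1, 2, 3, 5, 6, 7}) = 4
G(13) = mex({0, 2, 3, 4, 6, 7}) = 1
G(14) = mex({0, 1, 4, 5, 6, 7}) = 2
G(15) = mex({0, 1, 2, 3, 4, 5, 6}) = 7
G(16) = mex({0, 2, 3, 5, 6, 7}) = 1
G(17) = mex({0, 1, 2, 3, 5, 6, 7}) = 4
G(18) = mex({0, 1, 2, 4, 5, 6}) = 3
G(19) = mex({0, 1, 3, 4, 5, 7}) = 2
G(20) = mex({0, 2, 3, 4, 5, 6, 7}) = 1
G(21) = mex({0, 1, 2, 3, 5, 6, 7}) = 4
G(22) = mex({0, 1, 2, 3, 4, 5, 7}) = 6
G(23) = mex({0, 1, 2, 3, 4, 5, 6}) = 7
G(24) = mex({0, 1, 2, 3, 5, 6, 7}) = 4
G(25) = mex({0, 2, 3, 4, 6, 7}) = 1
G(26) = mex({0, 1, 3, 4, 5, 6, 7}) = 2
G(27) = mex({0, 1, 2, 3, 4, 5, 6, 7}) = 8
G(28) = mex({0, 1, 2, 3, 4, 6, 7, 8}) = 5
G(29) = mex({0, 1, 2, 3, 5, 6, 7, 8, 9}) = 4
G(30) = mex({0, 1, 2, 3, 4, 5, 6, 9, 10}) = 7
G(31) = mex({0, 1, 3, 4, 5, 7, 10, 11}) = 2
G(32) = mex({0, 2, 3, 4, 5, 6, 7, 9, 11}) = 1
G(33) = mex({0, 1, 2, 3, 4, 5, 6, 7, 9, 12}) = 8
G(34) = mex({0, 1, 2, 3, 4, 5, 7, 8, 11, 12}) = 6
G(35) = mex({0, 1, 2, 3, 4, 5, 6, 8, 9, 10, 11}) = 7
G(36) = mex({0, 1, 2, 3, 5, 6, 7, 9, 10}) = 4
G(37) = mex({0, 2, 3, 4, 6, 7, 9, 10, 11, 12}) = 1
G(38) = mex({0, 1, 3, 4, 5, 6, 7, 9, 10, 11, 12}) = 2
G(39) = mex({0, 1, 2, 4, 5, 6, 7, 9, 10, 12, 14}) = 3
G(40) = mex({0, 2, 3, 4, 6, 7, 11, 12, 14}) = 1
G(41) = mex({0, 1, 2, 3, 5, 6, 7, 9, 10, 11, 12}) = 4
G(42) = mex({0, 1, 2, 3, 4, 5, 6, 9, 10}) = 7
G(43) = mex({0, 1, 3, 4, 5, 7, 9, 10, 12, 15}) = 2
G(44) = mex({0, 2, 3, 4, 5, 6, 7, 9, 10, 12, 15}) = 1
G(45) = mex({0, 1, 2, 3, 4, 5, 6, 7, 9, 10, 12, 14}) = 8
G(46) = mex({0, 1, 3, 4, 5, 7, 8, 11, 12, 14}) = 2
G(47) = mex({0, 1, 2, 3, 4, 5, 6, 8, 9, 10, 11, 12}) = 7
G(48) = mex({0, 1, 2, 3, 5, 6, 7, 9, 10}) = 4
G(49) = mex({0, 2, 3, 4, 6, 7, 9, 10, 11, 12, 15}) = 1
G(50) = mex({0, 1, 4, 5, 6, 7, 9, 11, 12, 14, 15}) = 2
G(51) = mex({0, 1, 2, 3, 4, 5, 6, 7, 9, 12, 14, 15}) = 8
G(52) = mex({0, 2, 3, 4, 5, 6, 7, 8, 11, 12, 15}) = 1
G(53) = mex({0, 1, 2, 3, 5, 6, 7, 8, 9, 10, 11, 12}) = 4
G(54) = mex({0, 1, 2, 3, 4, 5, 6, 9, 10}) = 7
G(55) = mex({0, 1, 3, 4, 5, 7, 9, 10, 11, 12}) = 2
G(56) = mex({0, 2, 3, 4, 5, 6, 7, 9, 10, 11, 12, 13, 14}) = 1
G(57) = mex({0, 1, 2, 3, 5, 6, 7, 9, 10, 12, 13, 14, 15}) = 4
Therefore G(57) = 4.

4


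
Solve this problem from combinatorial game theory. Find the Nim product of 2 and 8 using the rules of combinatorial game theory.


Nim multiplication is bilinear over XOR: (u XOR v) * w = (u*w) XOR (v*w).
So we split each operand into its bit components and XOR the pairwise Nim products.
2 = 2 (as XOR of powers of 2).
8 = 8 (as XOR of powers of 2).
Using the standard Nim-product table on single bits:
  2*2 = 3,   2*4 = 8,   2*8 = 12,
  4*4 = 6,   4*8 = 11,  8*8 = 13,
and  1*x = x (identity), k*l = l*k (commutative).
Pairwise Nim products:
  2 * 8 = 12
XOR them: 12 = 12.
Result: 2 * 8 = 12 (in Nim).

12


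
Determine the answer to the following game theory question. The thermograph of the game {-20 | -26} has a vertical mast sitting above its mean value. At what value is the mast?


Game = {-20 | -26}, a switch {a | b} with numbers a > b.
Its thermograph has left wall a - t and right wall b + t, which meet at t = (a - b)/2, where both equal (a + b)/2. So the mast (mean value) is at (a + b)/2.
Mean = (-20 + (-26))/2 = -46/2 = -23

-23


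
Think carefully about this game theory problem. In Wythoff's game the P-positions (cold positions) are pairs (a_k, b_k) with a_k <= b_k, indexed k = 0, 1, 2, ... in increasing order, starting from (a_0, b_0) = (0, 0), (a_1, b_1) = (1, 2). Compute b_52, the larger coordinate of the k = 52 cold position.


By Wythoff's theorem, a_k = floor(k * phi) and b_k = floor(k * phi^2) = a_k + k, where phi = (1 + sqrt(5))/2 is the golden ratio.
phi = (1 + sqrt(5))/2 = 1.618034
phi^2 = phi + 1 = 2.618034
k = 52
k * phi^2 = 52 * 2.618034 = 136.137767
b_52 = floor(k * phi^2) = 136 (check: a_52 + k = 84 + 52 = 136)

136


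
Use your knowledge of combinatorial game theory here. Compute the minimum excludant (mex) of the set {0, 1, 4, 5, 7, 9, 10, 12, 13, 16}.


Set = {0, 1, 4, 5, 7, 9, 10, 12, 13, 16}
0 is in the set.
1 is in the set.
2 is NOT in the set. This is the mex.
mex = 2

2


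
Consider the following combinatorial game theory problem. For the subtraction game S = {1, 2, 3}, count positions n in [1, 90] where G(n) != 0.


Subtraction set S = {1, 2, 3}, so G(n) = n mod 4.
G(n) = 0 when n is a multiple of 4.
Multiples of 4 in [1, 90]: 22
N-positions (nonzero Grundy) = 90 - 22 = 68

68


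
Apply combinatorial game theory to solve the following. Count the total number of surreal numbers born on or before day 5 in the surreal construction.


Day 0: {|} = 0 is born. Count = 1.
Day n: the number of surreal numbers born by day n is 2^(n+1) - 1.
By day 0: 2^1 - 1 = 1
By day 1: 2^2 - 1 = 3
By day 2: 2^3 - 1 = 7
By day 3: 2^4 - 1 = 15
By day 4: 2^5 - 1 = 31
By day 5: 2^6 - 1 = 63
By day 5: 63 surreal numbers.

63


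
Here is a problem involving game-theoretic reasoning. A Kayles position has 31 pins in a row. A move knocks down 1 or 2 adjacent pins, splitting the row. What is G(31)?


Kayles: a move removes 1 or 2 adjacent pins from a contiguous row.
Removing pins from a row of k leaves two independent rows (a, b) with a + b = k - 1 (one pin) or a + b = k - 2 (two pins); an end removal gives a = 0.
By Sprague-Grundy, G(k) = mex{ G(a) XOR G(b) } over all these splits. G(0) = 0.
G(1): splits (0,0):0^0=0 -> mex({0}) = 1
G(2): splits (0,1):0^1=1 (0,0):0^0=0 -> mex({0, 1}) = 2
G(3): splits (0,2):0^2=2 (1,1):1^1=0 (0,1):0^1=1 -> mex({0, 1, 2}) = 3
G(4): splits (0,3):0^3=3 (1,2):1^2=3 (0,2):0^2=2 (1,1):1^1=0 -> mex({0, 2, 3}) = 1
G(5): splits (0,4):0^1=1 (1,3):1^3=2 (2,2):2^2=0 (0,3):0^3=3 (1,2):1^2=3 -> mex({0, 1, 2, 3}) = 4
G(6) = mex({0, 1, 2, 4}) = 3
G(7) = mex({0, 1, 3, 4, 5}) = 2
G(8) = mex({0, 2, 3, 5, 6}) = 1
G(9) = mex({0, 1, 2, 3, 6, 7}) = 4
G(10) = mex({0, 1, 3, 4, 5, 7}) = 2
G(11) = mex({0, 1, 2, 3, 4, 5}) = 6
G(12) = mex({0, 1, 2, 3, 5, 6, 7}) = 4
G(13) = mex({0, 2, 3, 4, 6, 7}) = 1
G(14) = mex({0, 1, 4, 5, 6, 7}) = 2
G(15) = mex({0, 1, 2, 3, 4, 5, 6}) = 7
G(16) = mex({0, 2, 3, 5, 6, 7}) = 1
G(17) = mex({0, 1, 2, 3, 5, 6, 7}) = 4
G(18) = mex({0, 1, 2, 4, 5, 6}) = 3
G(19) = mex({0, 1, 3, 4, 5, 7}) = 2
G(20) = mex({0, 2, 3, 4, 5, 6, 7}) = 1
G(21) = mex({0, 1, 2, 3, 5, 6, 7}) = 4
G(22) = mex({0, 1, 2, 3, 4, 5, 7}) = 6
G(23) = mex({0, 1, 2, 3, 4, 5, 6}) = 7
G(24) = mex({0, 1, 2, 3, 5, 6, 7}) = 4
G(25) = mex({0, 2, 3, 4, 6, 7}) = 1
G(26) = mex({0, 1, 3, 4, 5, 6, 7}) = 2
G(27) = mex({0, 1, 2, 3, 4, 5, 6, 7}) = 8
G(28) = mex({0, 1, 2, 3, 4, 6, 7, 8}) = 5
G(29) = mex({0, 1, 2, 3, 5, 6, 7, 8, 9}) = 4
G(30) = mex({0, 1, 2, 3, 4, 5, 6, 9, 10}) = 7
G(31) = mex({0, 1, 3, 4, 5, 7, 10, 11}) = 2
Therefore G(31) = 2.

2


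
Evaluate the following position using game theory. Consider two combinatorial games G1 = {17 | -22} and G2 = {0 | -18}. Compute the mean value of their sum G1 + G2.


G1 = {17 | -22}, G2 = {0 | -18}
Each is a switch {a | b} with numbers a > b; its mean value is (a + b)/2, and mean value is additive over game sums: m(G1 + G2) = m(G1) + m(G2).
Mean of G1 = (17 + (-22))/2 = -5/2 = -5/2
Mean of G2 = (0 + (-18))/2 = -18/2 = -9
Mean of G1 + G2 = -5/2 + -9 = -23/2

-23/2


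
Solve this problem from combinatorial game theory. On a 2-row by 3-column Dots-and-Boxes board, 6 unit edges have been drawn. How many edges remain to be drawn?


Grid: 2 x 3 boxes, i.e. 3 rows and 4 columns of dots.
Horizontal edges: (rows + 1) * cols = 3 * 3 = 9
Vertical edges: rows * (cols + 1) = 2 * 4 = 8
Total edges: 9 + 8 = 17
Edges drawn: 6
Remaining: 17 - 6 = 11

11


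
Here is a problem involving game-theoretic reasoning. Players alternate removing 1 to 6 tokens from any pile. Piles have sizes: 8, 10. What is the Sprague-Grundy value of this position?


Subtraction set: {1, 2, 3, 4, 5, 6}
For this subtraction set, G(n) = n mod 7 (period = max + 1 = 7).
Pile 1 (size 8): G(8) = 8 mod 7 = 1
Pile 2 (size 10): G(10) = 10 mod 7 = 3
Total Grundy value = XOR of all: 1 XOR 3 = 2

2


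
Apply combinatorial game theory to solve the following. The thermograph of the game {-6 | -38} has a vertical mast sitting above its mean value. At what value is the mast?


Game = {-6 | -38}, a switch {a | b} with numbers a > b.
Its thermograph has left wall a - t and right wall b + t, which meet at t = (a - b)/2, where both equal (a + b)/2. So the mast (mean value) is at (a + b)/2.
Mean = (-6 + (-38))/2 = -44/2 = -22

-22


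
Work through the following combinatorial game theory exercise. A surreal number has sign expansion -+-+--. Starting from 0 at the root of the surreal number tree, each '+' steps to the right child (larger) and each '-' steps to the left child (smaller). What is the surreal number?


Sign expansion: -+-+--
Rule: track bounds (lo, hi), initially (-inf, +inf). On '+', the current value becomes lo and we move to the simplest number in (value, hi): value + 1 if hi = +inf, otherwise the midpoint (value + hi)/2. On '-', the current value becomes hi and we move to value - 1 if lo = -inf, otherwise the midpoint (lo + value)/2.
Start at 0.
Step 1: sign = -, move left. Bounds: (-inf, 0). Value = -1
Step 2: sign = +, move right. Bounds: (-1, 0). Value = -1/2
Step 3: sign = -, move left. Bounds: (-1, -1/2). Value = -3/4
Step 4: sign = +, move right. Bounds: (-3/4, -1/2). Value = -5/8
Step 5: sign = -, move left. Bounds: (-3/4, -5/8). Value = -11/16
Step 6: sign = -, move left. Bounds: (-3/4, -11/16). Value = -23/32
The surreal number with sign expansion -+-+-- is -23/32.

-23/32


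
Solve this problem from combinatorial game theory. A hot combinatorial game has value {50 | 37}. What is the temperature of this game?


The game is {50 | 37}, a switch {a | b} with numbers a > b.
Cooling {a | b} by t gives {a - t | b + t}, which stops being hot when a - t = b + t, i.e. at t = (a - b)/2. So the temperature of a switch is (a - b)/2.
Temperature = (Left option - Right option) / 2
= (50 - (37)) / 2
= 13 / 2
= 13/2

13/2


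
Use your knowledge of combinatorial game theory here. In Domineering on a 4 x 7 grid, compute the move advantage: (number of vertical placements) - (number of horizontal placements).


Board is 4 x 7 (rows x cols).
Left (vertical) placements: (rows-1) * cols = 3 * 7 = 21
Right (horizontal) placements: rows * (cols-1) = 4 * 6 = 24
Advantage = Left - Right = 21 - 24 = -3

-3


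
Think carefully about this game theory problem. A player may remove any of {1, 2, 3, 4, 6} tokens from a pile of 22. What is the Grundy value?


The subtraction set is S = {1, 2, 3, 4, 6}.
G(k) = mex{ G(k - s) : s in S, s <= k }. We compute iteratively: G(0) = 0.
G(1) = mex({0}) = 1
G(2) = mex({0, 1}) = 2
G(3) = mex({0, 1, 2}) = 3
G(4) = mex({0, 1, 2, 3}) = 4
G(5) = mex({1, 2, 3, 4}) = 0
G(6) = mex({0, 2, 3, 4}) = 1
G(7) = mex({0, 1, 3, 4}) = 2
G(8) = mex({0, 1, 2, 4}) = 3
G(9) = mex({0, 1, 2, 3}) = 4
G(10) = mex({1, 2, 3, 4}) = 0
Observe that G(5)..G(10) = 0, 1, 2, 3, 4, 0 repeats G(0)..G(5) = 0, 1, 2, 3, 4, 0.
For k >= max(S) = 6, G(k) is determined by the previous 6 values G(k-6)..G(k-1); a window of 6 consecutive values has recurred shifted by 5, so by induction G(k + 5) = G(k) for all k >= 0: the sequence is periodic from the start with period 5.
One period: G(0..4) = 0, 1, 2, 3, 4.
22 mod 5 = 2, so G(22) = G(2) = 2.

2


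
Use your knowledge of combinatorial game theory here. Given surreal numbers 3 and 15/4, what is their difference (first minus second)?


x = 3, y = 15/4
Converting to common denominator: 4
x = 12/4, y = 15/4
x - y = 3 - 15/4 = -3/4

-3/4


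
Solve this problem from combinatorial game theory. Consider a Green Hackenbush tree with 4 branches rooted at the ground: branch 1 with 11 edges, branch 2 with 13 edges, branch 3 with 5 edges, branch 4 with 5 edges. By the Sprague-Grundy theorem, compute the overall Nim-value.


The tree has 4 branches from the ground vertex.
In Green Hackenbush, the Nim-value of a simple path of length k is k.
Branch 1: length 11, Nim-value = 11
Branch 2: length 13, Nim-value = 13
Branch 3: length 5, Nim-value = 5
Branch 4: length 5, Nim-value = 5
Total Nim-value = XOR of all branch values:
0 XOR 11 = 11
11 XOR 13 = 6
6 XOR 5 = 3
3 XOR 5 = 6
Nim-value of the tree = 6

6


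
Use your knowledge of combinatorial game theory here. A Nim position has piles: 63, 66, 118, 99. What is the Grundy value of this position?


We need the XOR (exclusive or) of all pile sizes.
After XOR-ing pile 1 (size 63): 0 XOR 63 = 63
After XOR-ing pile 2 (size 66): 63 XOR 66 = 125
After XOR-ing pile 3 (size 118): 125 XOR 118 = 11
After XOR-ing pile 4 (size 99): 11 XOR 99 = 104
The Nim-value of this position is 104.

104


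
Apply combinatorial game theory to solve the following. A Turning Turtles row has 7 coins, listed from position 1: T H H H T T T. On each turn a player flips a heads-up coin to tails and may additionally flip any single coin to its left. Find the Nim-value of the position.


Coins: T H H H T T T
Key fact: a single head at position k behaves exactly like a Nim heap of size k (turning it to T and optionally flipping a coin at j < k corresponds to moving the heap from k to j, or to 0), and heads combine as a disjunctive sum (two heads at the same place would cancel, matching j XOR j = 0). So the Nim-value is the XOR of the 1-indexed positions of the heads.
Face-up positions (1-indexed): [2, 3, 4]
XOR 0 with 2: 0 XOR 2 = 2
XOR 2 with 3: 2 XOR 3 = 1
XOR 1 with 4: 1 XOR 4 = 5
Nim-value = 5

5


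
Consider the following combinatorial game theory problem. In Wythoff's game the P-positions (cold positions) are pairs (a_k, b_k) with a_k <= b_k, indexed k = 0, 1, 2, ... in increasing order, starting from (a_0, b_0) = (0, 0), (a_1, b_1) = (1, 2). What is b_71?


By Wythoff's theorem, a_k = floor(k * phi) and b_k = floor(k * phi^2) = a_k + k, where phi = (1 + sqrt(5))/2 is the golden ratio.
phi = (1 + sqrt(5))/2 = 1.618034
phi^2 = phi + 1 = 2.618034
k = 71
k * phi^2 = 71 * 2.618034 = 185.880413
b_71 = floor(k * phi^2) = 185 (check: a_71 + k = 114 + 71 = 185)

185


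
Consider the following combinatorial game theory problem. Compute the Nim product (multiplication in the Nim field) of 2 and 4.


Nim multiplication is bilinear over XOR: (u XOR v) * w = (u*w) XOR (v*w).
So we split each operand into its bit components and XOR the pairwise Nim products.
2 = 2 (as XOR of powers of 2).
4 = 4 (as XOR of powers of 2).
Using the standard Nim-product table on single bits:
  2*2 = 3,   2*4 = 8,   2*8 = 12,
  4*4 = 6,   4*8 = 11,  8*8 = 13,
and  1*x = x (identity), k*l = l*k (commutative).
Pairwise Nim products:
  2 * 4 = 8
XOR them: 8 = 8.
Result: 2 * 4 = 8 (in Nim).

8


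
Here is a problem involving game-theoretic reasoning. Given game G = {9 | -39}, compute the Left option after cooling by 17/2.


Original game: {9 | -39} (a switch {a | b} with a > b).
Cooling by t (for t below the temperature (a - b)/2 = 24) taxes each move by t: {a | b} cooled by t is {a - t | b + t}.
Cooling amount: t = 17/2
Cooled Left option: 9 - 17/2 = 1/2
Cooled Right option: -39 + 17/2 = -61/2
Cooled game: {1/2 | -61/2}
Left option = 1/2

1/2


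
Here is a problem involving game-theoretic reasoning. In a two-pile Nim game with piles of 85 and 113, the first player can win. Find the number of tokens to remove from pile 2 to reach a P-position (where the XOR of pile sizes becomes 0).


Piles: 85 and 113
Current XOR: 85 XOR 113 = 36 (non-zero, so this is an N-position).
To make the XOR zero, we need to find a move that balances the piles.
For pile 2 (size 113): target = 113 XOR 36 = 85
We reduce pile 2 from 113 to 85.
Tokens removed: 113 - 85 = 28
Verification: 85 XOR 85 = 0

28


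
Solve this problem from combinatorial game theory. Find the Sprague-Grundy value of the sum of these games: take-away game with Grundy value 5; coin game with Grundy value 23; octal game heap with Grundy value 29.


By the Sprague-Grundy theorem, the Grundy value of a sum of games is the XOR of individual Grundy values.
take-away game: Grundy value = 5. Running XOR: 0 XOR 5 = 5
coin game: Grundy value = 23. Running XOR: 5 XOR 23 = 18
octal game heap: Grundy value = 29. Running XOR: 18 XOR 29 = 15
The combined Grundy value is 15.

15


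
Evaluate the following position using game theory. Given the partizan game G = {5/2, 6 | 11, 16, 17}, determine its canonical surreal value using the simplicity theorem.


Left options: {5/2, 6}, max = 6
Right options: {11, 16, 17}, min = 11
All options are numbers and max(Left) < min(Right), so by the simplicity theorem the value is the simplest (earliest-born) number strictly between 6 and 11.
Integers 7 through 10 all lie strictly between 6 and 11.
Among integers, the simplest (lowest birthday = smallest |n|; 0 is born on day 0, +-n on day n) is 7.
No non-integer in the interval can be simpler: if x is a non-integer in the interval, then floor(x) or ceil(x) also lies in the interval (the interval contains an integer), and both are proper prefixes of x's sign expansion, i.e. born earlier. So the game value is 7.
Game value = 7

7


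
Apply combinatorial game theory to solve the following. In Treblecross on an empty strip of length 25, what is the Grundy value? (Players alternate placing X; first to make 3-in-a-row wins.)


Treblecross: place X on empty cells; 3-in-a-row wins.
Playing within two cells of an existing X lets the opponent win at once, so sensible play treats the cells i-2..i+2 around each X as dead. The player left with no safe cell loses, so this is a normal-play take-away game on strips of safe cells.
Placing X at cell i (0-indexed) of a strip of k safe cells leaves independent strips of sizes max(0, i-2) and max(0, k-i-3). Hence G(k) = mex{ G(max(0,i-2)) XOR G(max(0,k-i-3)) : 0 <= i < k }, with G(0) = 0.
G(1): splits (0,0):0^0=0 -> mex({0}) = 1
G(2): splits (0,0):0^0=0 -> mex({0}) = 1
G(3): splits (0,0):0^0=0 -> mex({0}) = 1
G(4): splits (0,1):0^1=1 (0,0):0^0=0 -> mex({0, 1}) = 2
G(5): splits (0,2):0^1=1 (0,1):0^1=1 (0,0):0^0=0 -> mex({0, 1}) = 2
G(6) = mex({1}) = 0
G(7) = mex({0, 1, 2}) = 3
G(8) = mex({0, 1, 2}) = 3
G(9) = mex({0, 2}) = 1
G(10) = mex({0, 2, 3}) = 1
G(11) = mex({0, 3}) = 1
G(12) = mex({1, 3}) = 0
G(13) = mex({0, 1, 2, 3}) = 4
G(14) = mex({0, 1, 2}) = 3
G(15) = mex({0, 1, 2}) = 3
G(16) = mex({0, 1, 2, 4}) = 3
G(17) = mex({0, 1, 3, 4}) = 2
G(18) = mex({0, 1, 3, 4}) = 2
G(19) = mex({0, 1, 3, 5}) = 2
G(20) = mex({0, 1, 2, 3, 5}) = 4
G(21) = mex({0, 1, 2, 3, 5}) = 4
G(22) = mex({1, 2, 6}) = 0
G(23) = mex({0, 1, 2, 3, 4, 6}) = 5
G(24) = mex({0, 1, 2, 3, 4}) = 5
G(25) = mex({0, 1, 3, 4, 7}) = 2
Therefore G(25) = 2.

2
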